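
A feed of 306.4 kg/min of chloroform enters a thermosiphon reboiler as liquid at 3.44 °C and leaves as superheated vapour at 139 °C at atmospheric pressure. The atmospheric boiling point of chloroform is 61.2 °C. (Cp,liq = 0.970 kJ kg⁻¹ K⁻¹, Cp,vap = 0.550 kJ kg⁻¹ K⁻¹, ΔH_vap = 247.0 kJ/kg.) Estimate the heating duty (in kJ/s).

Q = 1770 kJ/s

liquid 3.44→61.2 °C: 56.027 kJ/kg
vaporisation at 61.2 °C: 247 kJ/kg
vapour 61.2→139 °C: 42.79 kJ/kg
Δh = 56.027 + 247 + 42.79 = 345.82 kJ/kg
Q = ṁ·Δh = 306.4 kg/min × 345.82 kJ/kg = 105960 kJ/min
|Q| = 1766 kW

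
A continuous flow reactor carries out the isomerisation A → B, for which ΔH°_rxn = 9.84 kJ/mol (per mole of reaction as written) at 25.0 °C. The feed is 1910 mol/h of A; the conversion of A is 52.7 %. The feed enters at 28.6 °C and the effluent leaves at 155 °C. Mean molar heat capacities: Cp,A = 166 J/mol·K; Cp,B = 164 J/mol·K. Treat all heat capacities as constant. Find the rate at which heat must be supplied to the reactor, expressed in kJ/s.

Q_in = 13.8 kJ/s

Extent of reaction ξ = 0.527 × 1910 = 1006.6 mol/h
Reaction term: ξ·ΔH°_rxn = 1006.6 × 9.84 = 9904.6 kJ/h
Sensible, feed 28.6→25 °C: -1141.4 kJ/h
Outlet flows (mol/h): A 903.43, B 1006.6
Sensible, products 25→155 °C: 40956 kJ/h
Q = ΔH = 49719 kJ/h = 13.811 kW
Heat supplied = 13.811 kJ/s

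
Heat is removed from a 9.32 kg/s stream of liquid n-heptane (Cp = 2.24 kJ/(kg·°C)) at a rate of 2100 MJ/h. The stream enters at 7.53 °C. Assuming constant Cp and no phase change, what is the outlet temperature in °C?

T_out = -20.4 °C

Q = 2100 MJ/h = 583.33 kJ/s
ΔT = Q/(ṁ·Cp) = 583.33/(9.32×2.24) = 27.942 K
T_out = 7.53 − 27.942 = -20.412 °C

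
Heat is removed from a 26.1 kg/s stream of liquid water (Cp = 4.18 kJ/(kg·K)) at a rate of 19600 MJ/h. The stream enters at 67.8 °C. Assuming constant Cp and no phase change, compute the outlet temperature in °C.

T_out = 17.9 °C

Q = 19600 MJ/h = 5444.4 kJ/s
ΔT = Q/(ṁ·Cp) = 5444.4/(26.1×4.18) = 49.904 K
T_out = 67.8 − 49.904 = 17.896 °C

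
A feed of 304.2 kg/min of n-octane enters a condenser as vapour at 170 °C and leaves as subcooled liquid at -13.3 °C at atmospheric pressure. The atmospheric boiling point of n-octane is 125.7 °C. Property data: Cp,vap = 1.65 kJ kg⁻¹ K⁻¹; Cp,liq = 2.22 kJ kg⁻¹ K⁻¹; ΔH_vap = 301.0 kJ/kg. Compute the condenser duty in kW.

Q_c = 3460 kW

vapour 170→125.7 °C: -73.095 kJ/kg
condensation at 125.7 °C: -301 kJ/kg
liquid 125.7→-13.3 °C: -308.58 kJ/kg
Δh = -73.095 + -301 + -308.58 = -682.68 kJ/kg
Q = ṁ·Δh = 304.2 kg/min × -682.68 kJ/kg = -207670 kJ/min
|Q| = 3461.2 kW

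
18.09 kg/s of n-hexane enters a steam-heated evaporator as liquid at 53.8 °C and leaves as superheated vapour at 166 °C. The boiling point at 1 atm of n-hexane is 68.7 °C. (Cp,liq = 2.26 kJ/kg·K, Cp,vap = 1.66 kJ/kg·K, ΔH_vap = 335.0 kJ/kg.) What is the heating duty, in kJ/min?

Q = 575000 kJ/min

liquid 53.8→68.7 °C: 33.674 kJ/kg
vaporisation at 68.7 °C: 335 kJ/kg
vapour 68.7→166 °C: 161.52 kJ/kg
Δh = 33.674 + 335 + 161.52 = 530.19 kJ/kg
Q = ṁ·Δh = 18.09 kg/s × 530.19 kJ/kg = 9591.2 kJ/s
|Q| = 9591.2 kW = 575470 kJ/min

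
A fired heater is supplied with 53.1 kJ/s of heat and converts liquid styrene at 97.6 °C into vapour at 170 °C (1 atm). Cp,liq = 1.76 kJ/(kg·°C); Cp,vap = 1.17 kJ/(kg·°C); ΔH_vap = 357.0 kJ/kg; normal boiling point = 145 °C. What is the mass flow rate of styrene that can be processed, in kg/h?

Δh = 1.76×(145−97.6) + 357.0 + 1.17×(170−145) = 469.67 kJ/kg
Q = 53.1 kJ/s = 53.1 kJ/s = 191160 kJ/h
ṁ = Q/Δh = 191160 / 469.67 = 407.01 kg/h

ṁ = 407 kg/h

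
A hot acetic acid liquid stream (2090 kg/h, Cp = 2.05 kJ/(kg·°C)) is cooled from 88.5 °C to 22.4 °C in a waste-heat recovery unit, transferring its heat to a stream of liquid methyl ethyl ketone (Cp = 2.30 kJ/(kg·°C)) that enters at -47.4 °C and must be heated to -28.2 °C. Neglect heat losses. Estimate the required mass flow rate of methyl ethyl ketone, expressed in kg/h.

ṁ_c = 6410 kg/h

Heat released by hot stream: Q = 2090 × 2.05 × (88.5 − 22.4) = 283210 kJ/h
Energy balance on cold side (adiabatic exchanger): Q = ṁ_c·Cp_c·(T_c,out − T_c,in)
ṁ_c = 283210 / [2.30 × (-28.2 − -47.4)] = 6413.2 kg/h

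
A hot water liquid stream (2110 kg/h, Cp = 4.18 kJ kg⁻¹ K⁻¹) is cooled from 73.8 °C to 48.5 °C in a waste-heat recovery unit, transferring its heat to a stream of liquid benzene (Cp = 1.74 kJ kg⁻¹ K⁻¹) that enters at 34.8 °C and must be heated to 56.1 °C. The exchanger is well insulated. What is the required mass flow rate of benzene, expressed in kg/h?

Heat released by hot stream: Q = 2110 × 4.18 × (73.8 − 48.5) = 223140 kJ/h
Energy balance on cold side (adiabatic exchanger): Q = ṁ_c·Cp_c·(T_c,out − T_c,in)
ṁ_c = 223140 / [1.74 × (56.1 − 34.8)] = 6020.7 kg/h

ṁ_c = 6020 kg/h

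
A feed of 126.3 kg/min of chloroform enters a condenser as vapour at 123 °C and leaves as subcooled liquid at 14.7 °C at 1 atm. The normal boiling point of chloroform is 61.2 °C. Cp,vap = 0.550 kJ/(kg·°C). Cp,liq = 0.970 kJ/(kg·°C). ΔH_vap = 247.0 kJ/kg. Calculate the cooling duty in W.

Q_c = 686000 W

vapour 123→61.2 °C: -33.99 kJ/kg
condensation at 61.2 °C: -247 kJ/kg
liquid 61.2→14.7 °C: -45.105 kJ/kg
Δh = -33.99 + -247 + -45.105 = -326.1 kJ/kg
Q = ṁ·Δh = 126.3 kg/min × -326.1 kJ/kg = -41186 kJ/min
|Q| = 686.43 kW = 686430 W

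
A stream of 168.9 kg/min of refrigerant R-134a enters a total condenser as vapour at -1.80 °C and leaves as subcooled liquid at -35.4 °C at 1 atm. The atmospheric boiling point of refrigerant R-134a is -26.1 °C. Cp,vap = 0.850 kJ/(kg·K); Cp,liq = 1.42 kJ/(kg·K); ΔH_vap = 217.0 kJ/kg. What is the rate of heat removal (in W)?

vapour -1.80→-26.1 °C: -20.655 kJ/kg
condensation at -26.1 °C: -217 kJ/kg
liquid -26.1→-35.4 °C: -13.206 kJ/kg
Δh = -20.655 + -217 + -13.206 = -250.86 kJ/kg
Q = ṁ·Δh = 168.9 kg/min × -250.86 kJ/kg = -42370 kJ/min
|Q| = 706.17 kW = 706170 W

Q_c = 706000 W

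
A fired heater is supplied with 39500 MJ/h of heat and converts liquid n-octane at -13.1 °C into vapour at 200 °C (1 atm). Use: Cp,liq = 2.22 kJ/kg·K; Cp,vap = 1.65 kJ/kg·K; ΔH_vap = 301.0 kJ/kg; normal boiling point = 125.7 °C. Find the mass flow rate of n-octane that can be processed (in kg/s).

ṁ = 15.0 kg/s

Δh = 2.22×(125.7−-13.1) + 301.0 + 1.65×(200−125.7) = 731.73 kJ/kg
Q = 39500 MJ/h = 10972 kJ/s = 10972 kJ/s
ṁ = Q/Δh = 10972 / 731.73 = 14.995 kg/s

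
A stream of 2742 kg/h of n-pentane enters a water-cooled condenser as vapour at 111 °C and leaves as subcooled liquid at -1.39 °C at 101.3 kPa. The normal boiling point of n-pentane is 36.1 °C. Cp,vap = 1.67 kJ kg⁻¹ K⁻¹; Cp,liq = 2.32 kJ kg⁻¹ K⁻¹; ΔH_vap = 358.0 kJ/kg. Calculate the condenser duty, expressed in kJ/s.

vapour 111→36.1 °C: -125.08 kJ/kg
condensation at 36.1 °C: -358 kJ/kg
liquid 36.1→-1.39 °C: -86.977 kJ/kg
Δh = -125.08 + -358 + -86.977 = -570.06 kJ/kg
Q = ṁ·Δh = 2742 kg/h × -570.06 kJ/kg = -1.5631e+06 kJ/h
|Q| = 434.2 kW

Q_c = 434 kJ/s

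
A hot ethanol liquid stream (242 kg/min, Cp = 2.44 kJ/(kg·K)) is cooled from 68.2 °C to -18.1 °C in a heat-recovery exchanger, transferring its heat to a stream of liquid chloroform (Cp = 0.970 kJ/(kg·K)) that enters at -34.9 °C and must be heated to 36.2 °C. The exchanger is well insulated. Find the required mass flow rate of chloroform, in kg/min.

Heat released by hot stream: Q = 242 × 2.44 × (68.2 − -18.1) = 50958 kJ/min
Energy balance on cold side (adiabatic exchanger): Q = ṁ_c·Cp_c·(T_c,out − T_c,in)
ṁ_c = 50958 / [0.970 × (36.2 − -34.9)] = 738.88 kg/min

ṁ_c = 739 kg/min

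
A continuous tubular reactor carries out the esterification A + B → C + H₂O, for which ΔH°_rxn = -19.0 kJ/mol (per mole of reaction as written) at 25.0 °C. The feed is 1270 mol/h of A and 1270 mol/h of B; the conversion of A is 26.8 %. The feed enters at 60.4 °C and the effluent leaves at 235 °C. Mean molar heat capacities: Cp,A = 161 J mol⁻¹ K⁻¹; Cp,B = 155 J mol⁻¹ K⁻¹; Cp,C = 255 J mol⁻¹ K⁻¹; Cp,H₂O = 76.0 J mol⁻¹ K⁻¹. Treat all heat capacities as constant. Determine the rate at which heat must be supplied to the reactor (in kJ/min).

Extent of reaction ξ = 0.268 × 1270 = 340.36 mol/h
Reaction term: ξ·ΔH°_rxn = 340.36 × -19.0 = -6466.8 kJ/h
Sensible, feed 60.4→25 °C: -14207 kJ/h
Outlet flows (mol/h): A 929.64, B 929.64, C 340.36, H₂O 340.36
Sensible, products 25→235 °C: 85349 kJ/h
Q = ΔH = 64676 kJ/h = 17.965 kW
Heat supplied = 1077.9 kJ/min

Q_in = 1080 kJ/min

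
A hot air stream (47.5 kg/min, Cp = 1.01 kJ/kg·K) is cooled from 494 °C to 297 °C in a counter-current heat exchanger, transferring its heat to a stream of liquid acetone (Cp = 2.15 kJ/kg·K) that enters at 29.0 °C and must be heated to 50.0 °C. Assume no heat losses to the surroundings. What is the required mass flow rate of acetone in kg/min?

ṁ_c = 209 kg/min

Heat released by hot stream: Q = 47.5 × 1.01 × (494 − 297) = 9451.1 kJ/min
Energy balance on cold side (adiabatic exchanger): Q = ṁ_c·Cp_c·(T_c,out − T_c,in)
ṁ_c = 9451.1 / [2.15 × (50.0 − 29.0)] = 209.33 kg/min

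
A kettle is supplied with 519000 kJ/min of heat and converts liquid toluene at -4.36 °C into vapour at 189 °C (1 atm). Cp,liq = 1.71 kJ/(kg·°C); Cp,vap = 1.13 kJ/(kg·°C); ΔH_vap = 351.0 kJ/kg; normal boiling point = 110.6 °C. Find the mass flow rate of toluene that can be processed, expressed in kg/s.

Δh = 1.71×(110.6−-4.36) + 351.0 + 1.13×(189−110.6) = 636.17 kJ/kg
Q = 519000 kJ/min = 8650 kJ/s = 8650 kJ/s
ṁ = Q/Δh = 8650 / 636.17 = 13.597 kg/s

ṁ = 13.6 kg/s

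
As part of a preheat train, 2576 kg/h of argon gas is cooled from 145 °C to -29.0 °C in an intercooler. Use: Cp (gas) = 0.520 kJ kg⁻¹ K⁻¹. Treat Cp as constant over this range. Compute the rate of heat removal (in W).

Q_c = 64700 W

Q = ṁ·Cp·ΔT = 2576 × 0.520 × (-29.0 − 145) = -233080 kJ/h
Converting: 233080 / 3600 s = 64.743 kW
Cooling duty = 64743 W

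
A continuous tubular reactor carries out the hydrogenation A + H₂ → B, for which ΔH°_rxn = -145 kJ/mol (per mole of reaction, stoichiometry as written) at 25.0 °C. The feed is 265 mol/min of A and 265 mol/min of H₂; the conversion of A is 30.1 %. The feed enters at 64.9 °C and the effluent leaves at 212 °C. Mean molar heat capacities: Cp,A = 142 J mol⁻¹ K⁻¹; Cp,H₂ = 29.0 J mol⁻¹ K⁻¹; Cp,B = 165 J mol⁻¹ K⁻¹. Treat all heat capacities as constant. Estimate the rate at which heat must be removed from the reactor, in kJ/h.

Q_out = 299000 kJ/h

Extent of reaction ξ = 0.301 × 265 = 79.765 mol/min
Reaction term: ξ·ΔH°_rxn = 79.765 × -145 = -11566 kJ/min
Sensible, feed 64.9→25 °C: -1808.1 kJ/min
Outlet flows (mol/min): A 185.24, H₂ 185.24, B 79.765
Sensible, products 25→212 °C: 8384.4 kJ/min
Q = ΔH = -4989.6 kJ/min = -83.16 kW
Heat removed = 299380 kJ/h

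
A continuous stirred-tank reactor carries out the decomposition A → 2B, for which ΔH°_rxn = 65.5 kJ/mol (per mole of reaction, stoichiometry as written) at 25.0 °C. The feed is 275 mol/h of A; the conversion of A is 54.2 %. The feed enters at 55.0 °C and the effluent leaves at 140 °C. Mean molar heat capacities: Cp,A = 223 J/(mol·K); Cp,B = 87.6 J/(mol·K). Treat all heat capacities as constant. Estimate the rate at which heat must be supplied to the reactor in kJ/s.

Q_in = 3.93 kJ/s

Extent of reaction ξ = 0.542 × 275 = 149.05 mol/h
Reaction term: ξ·ΔH°_rxn = 149.05 × 65.5 = 9762.8 kJ/h
Sensible, feed 55.0→25 °C: -1839.8 kJ/h
Outlet flows (mol/h): A 125.95, B 298.1
Sensible, products 25→140 °C: 6233 kJ/h
Q = ΔH = 14156 kJ/h = 3.9322 kW
Heat supplied = 3.9322 kJ/s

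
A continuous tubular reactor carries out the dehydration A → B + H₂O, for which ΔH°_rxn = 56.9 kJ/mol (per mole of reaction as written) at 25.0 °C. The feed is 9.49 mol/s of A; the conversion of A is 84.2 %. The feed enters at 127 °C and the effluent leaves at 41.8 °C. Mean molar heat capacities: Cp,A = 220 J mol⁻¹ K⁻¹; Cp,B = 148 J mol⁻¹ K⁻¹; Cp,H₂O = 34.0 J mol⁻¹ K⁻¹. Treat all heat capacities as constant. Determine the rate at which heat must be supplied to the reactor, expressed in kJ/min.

Extent of reaction ξ = 0.842 × 9.49 = 7.9906 mol/s
Reaction term: ξ·ΔH°_rxn = 7.9906 × 56.9 = 454.66 kJ/s
Sensible, feed 127→25 °C: -212.96 kJ/s
Outlet flows (mol/s): A 1.4994, B 7.9906, H₂O 7.9906
Sensible, products 25→41.8 °C: 29.974 kJ/s
Q = ΔH = 271.68 kJ/s = 271.68 kW
Heat supplied = 16301 kJ/min

Q_in = 16300 kJ/min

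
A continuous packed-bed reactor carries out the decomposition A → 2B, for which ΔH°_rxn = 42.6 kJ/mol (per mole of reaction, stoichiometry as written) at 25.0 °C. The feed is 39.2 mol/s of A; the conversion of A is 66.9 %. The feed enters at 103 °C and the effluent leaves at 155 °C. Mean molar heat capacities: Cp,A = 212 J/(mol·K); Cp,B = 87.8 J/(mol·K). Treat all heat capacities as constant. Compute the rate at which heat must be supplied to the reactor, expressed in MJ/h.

Q_in = 5130 MJ/h

Extent of reaction ξ = 0.669 × 39.2 = 26.225 mol/s
Reaction term: ξ·ΔH°_rxn = 26.225 × 42.6 = 1117.2 kJ/s
Sensible, feed 103→25 °C: -648.21 kJ/s
Outlet flows (mol/s): A 12.975, B 52.45
Sensible, products 25→155 °C: 956.26 kJ/s
Q = ΔH = 1425.2 kJ/s = 1425.2 kW
Heat supplied = 5130.8 MJ/h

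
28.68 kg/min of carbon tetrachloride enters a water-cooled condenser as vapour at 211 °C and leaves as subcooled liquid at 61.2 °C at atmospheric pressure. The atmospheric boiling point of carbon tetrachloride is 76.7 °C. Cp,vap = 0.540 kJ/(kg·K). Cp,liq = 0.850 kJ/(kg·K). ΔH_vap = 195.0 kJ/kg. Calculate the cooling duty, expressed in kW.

vapour 211→76.7 °C: -72.522 kJ/kg
condensation at 76.7 °C: -195 kJ/kg
liquid 76.7→61.2 °C: -13.175 kJ/kg
Δh = -72.522 + -195 + -13.175 = -280.7 kJ/kg
Q = ṁ·Δh = 28.68 kg/min × -280.7 kJ/kg = -8050.4 kJ/min
|Q| = 134.17 kW

Q_c = 134 kW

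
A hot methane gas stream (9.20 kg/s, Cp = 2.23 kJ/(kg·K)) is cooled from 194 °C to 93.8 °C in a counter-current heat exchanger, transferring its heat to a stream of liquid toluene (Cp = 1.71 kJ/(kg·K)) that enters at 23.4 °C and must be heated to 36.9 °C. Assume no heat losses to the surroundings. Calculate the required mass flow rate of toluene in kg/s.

ṁ_c = 89.0 kg/s

Heat released by hot stream: Q = 9.20 × 2.23 × (194 − 93.8) = 2055.7 kJ/s
Energy balance on cold side (adiabatic exchanger): Q = ṁ_c·Cp_c·(T_c,out − T_c,in)
ṁ_c = 2055.7 / [1.71 × (36.9 − 23.4)] = 89.049 kg/s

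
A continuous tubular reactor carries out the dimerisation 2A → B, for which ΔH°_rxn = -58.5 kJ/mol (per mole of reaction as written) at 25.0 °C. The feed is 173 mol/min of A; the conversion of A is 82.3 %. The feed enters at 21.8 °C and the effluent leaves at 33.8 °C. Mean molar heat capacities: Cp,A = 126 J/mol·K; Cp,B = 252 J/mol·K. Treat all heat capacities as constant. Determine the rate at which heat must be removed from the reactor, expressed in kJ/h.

Extent of reaction ξ = 0.823 × 173 / 2 = 71.189 mol/min
Reaction term: ξ·ΔH°_rxn = 71.189 × -58.5 = -4164.6 kJ/min
Sensible, feed 21.8→25 °C: 69.754 kJ/min
Outlet flows (mol/min): A 30.621, B 71.189
Sensible, products 25→33.8 °C: 191.82 kJ/min
Q = ΔH = -3903 kJ/min = -65.05 kW
Heat removed = 234180 kJ/h

Q_out = 234000 kJ/h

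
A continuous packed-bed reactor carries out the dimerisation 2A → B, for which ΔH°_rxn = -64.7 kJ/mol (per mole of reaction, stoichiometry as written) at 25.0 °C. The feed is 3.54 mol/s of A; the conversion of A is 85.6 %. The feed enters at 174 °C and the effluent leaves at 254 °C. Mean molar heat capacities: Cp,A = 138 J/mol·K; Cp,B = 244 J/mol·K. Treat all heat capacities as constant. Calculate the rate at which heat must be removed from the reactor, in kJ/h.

Q_out = 252000 kJ/h

Extent of reaction ξ = 0.856 × 3.54 / 2 = 1.5151 mol/s
Reaction term: ξ·ΔH°_rxn = 1.5151 × -64.7 = -98.028 kJ/s
Sensible, feed 174→25 °C: -72.789 kJ/s
Outlet flows (mol/s): A 0.50976, B 1.5151
Sensible, products 25→254 °C: 100.77 kJ/s
Q = ΔH = -70.049 kJ/s = -70.049 kW
Heat removed = 252180 kJ/h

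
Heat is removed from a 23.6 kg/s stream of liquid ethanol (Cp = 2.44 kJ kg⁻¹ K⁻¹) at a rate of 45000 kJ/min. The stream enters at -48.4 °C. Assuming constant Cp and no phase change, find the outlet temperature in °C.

T_out = -61.4 °C

Q = 45000 kJ/min = 750 kJ/s
ΔT = Q/(ṁ·Cp) = 750/(23.6×2.44) = 13.024 K
T_out = -48.4 − 13.024 = -61.424 °C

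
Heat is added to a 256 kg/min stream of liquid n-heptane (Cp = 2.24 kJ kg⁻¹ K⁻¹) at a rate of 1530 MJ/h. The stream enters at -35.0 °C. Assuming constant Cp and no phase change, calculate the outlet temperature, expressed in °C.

T_out = 9.47 °C

Q = 1530 MJ/h = 25500 kJ/min
ΔT = Q/(ṁ·Cp) = 25500/(256×2.24) = 44.468 K
T_out = -35.0 + 44.468 = 9.4685 °C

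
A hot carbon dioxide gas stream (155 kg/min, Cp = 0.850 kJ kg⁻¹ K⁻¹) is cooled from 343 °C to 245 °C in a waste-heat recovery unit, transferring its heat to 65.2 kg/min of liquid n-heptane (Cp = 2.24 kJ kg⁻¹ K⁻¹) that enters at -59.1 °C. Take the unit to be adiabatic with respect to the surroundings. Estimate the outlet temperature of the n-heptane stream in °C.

Heat released by hot stream: Q = 155 × 0.850 × (343 − 245) = 12912 kJ/min
Energy balance on cold side (adiabatic exchanger): Q = ṁ_c·Cp_c·(T_c,out − T_c,in)
T_c,out = -59.1 + 12912/(65.2 × 2.24) = 29.306 °C

T_c,out = 29.3 °C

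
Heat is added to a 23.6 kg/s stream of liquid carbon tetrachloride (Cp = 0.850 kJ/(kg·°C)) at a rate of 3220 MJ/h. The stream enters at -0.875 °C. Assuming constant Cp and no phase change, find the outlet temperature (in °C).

Q = 3220 MJ/h = 894.44 kJ/s
ΔT = Q/(ṁ·Cp) = 894.44/(23.6×0.850) = 44.588 K
T_out = -0.875 + 44.588 = 43.713 °C

T_out = 43.7 °C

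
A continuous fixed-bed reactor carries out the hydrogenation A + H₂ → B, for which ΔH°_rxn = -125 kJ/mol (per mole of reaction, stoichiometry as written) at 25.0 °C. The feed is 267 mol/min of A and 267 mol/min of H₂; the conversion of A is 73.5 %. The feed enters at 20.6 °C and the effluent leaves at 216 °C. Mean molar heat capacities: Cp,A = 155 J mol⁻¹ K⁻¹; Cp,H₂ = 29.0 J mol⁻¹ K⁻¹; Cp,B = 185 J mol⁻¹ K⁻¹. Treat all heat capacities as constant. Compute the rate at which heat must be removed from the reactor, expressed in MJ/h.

Extent of reaction ξ = 0.735 × 267 = 196.25 mol/min
Reaction term: ξ·ΔH°_rxn = 196.25 × -125 = -24531 kJ/min
Sensible, feed 20.6→25 °C: 216.16 kJ/min
Outlet flows (mol/min): A 70.755, H₂ 70.755, B 196.25
Sensible, products 25→216 °C: 9420.9 kJ/min
Q = ΔH = -14894 kJ/min = -248.23 kW
Heat removed = 893.61 MJ/h

Q_out = 894 MJ/h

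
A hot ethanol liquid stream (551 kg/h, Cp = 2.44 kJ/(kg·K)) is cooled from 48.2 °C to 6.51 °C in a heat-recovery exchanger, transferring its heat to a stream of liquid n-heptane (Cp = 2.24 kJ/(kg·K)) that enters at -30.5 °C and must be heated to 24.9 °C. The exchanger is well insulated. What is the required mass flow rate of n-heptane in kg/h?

ṁ_c = 452 kg/h

Heat released by hot stream: Q = 551 × 2.44 × (48.2 − 6.51) = 56050 kJ/h
Energy balance on cold side (adiabatic exchanger): Q = ṁ_c·Cp_c·(T_c,out − T_c,in)
ṁ_c = 56050 / [2.24 × (24.9 − -30.5)] = 451.66 kg/h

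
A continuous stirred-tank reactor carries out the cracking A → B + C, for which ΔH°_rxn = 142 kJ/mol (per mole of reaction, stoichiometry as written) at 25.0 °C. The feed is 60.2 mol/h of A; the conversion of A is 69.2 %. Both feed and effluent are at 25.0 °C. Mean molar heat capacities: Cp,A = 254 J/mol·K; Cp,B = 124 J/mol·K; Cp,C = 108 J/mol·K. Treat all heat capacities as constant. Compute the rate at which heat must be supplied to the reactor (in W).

Extent of reaction ξ = 0.692 × 60.2 = 41.658 mol/h
Reaction term: ξ·ΔH°_rxn = 41.658 × 142 = 5915.5 kJ/h
Q = ΔH = 5915.5 kJ/h = 1.6432 kW
Heat supplied = 1643.2 W

Q_in = 1640 W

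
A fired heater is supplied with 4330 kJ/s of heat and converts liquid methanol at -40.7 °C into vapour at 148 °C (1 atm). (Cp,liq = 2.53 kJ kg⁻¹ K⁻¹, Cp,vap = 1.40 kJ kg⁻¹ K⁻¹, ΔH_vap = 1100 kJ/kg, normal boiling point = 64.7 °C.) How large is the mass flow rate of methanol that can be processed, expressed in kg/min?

Δh = 2.53×(64.7−-40.7) + 1100 + 1.40×(148−64.7) = 1483.3 kJ/kg
Q = 4330 kJ/s = 4330 kJ/s = 259800 kJ/min
ṁ = Q/Δh = 259800 / 1483.3 = 175.15 kg/min

ṁ = 175 kg/min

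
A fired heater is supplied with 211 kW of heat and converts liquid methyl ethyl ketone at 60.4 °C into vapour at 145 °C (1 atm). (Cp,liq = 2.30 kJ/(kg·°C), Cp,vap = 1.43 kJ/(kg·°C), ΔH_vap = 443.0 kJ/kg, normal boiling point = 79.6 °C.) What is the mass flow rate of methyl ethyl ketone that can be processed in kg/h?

ṁ = 1310 kg/h

Δh = 2.30×(79.6−60.4) + 443.0 + 1.43×(145−79.6) = 580.68 kJ/kg
Q = 211 kW = 211 kJ/s = 759600 kJ/h
ṁ = Q/Δh = 759600 / 580.68 = 1308.1 kg/h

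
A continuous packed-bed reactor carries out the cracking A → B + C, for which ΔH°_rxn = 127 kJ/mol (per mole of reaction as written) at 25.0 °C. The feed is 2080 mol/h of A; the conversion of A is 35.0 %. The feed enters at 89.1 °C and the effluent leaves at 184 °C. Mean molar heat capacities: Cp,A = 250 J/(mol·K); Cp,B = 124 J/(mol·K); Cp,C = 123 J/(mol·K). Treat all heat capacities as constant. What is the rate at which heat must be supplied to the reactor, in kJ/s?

Q_in = 39.3 kJ/s

Extent of reaction ξ = 0.350 × 2080 = 728 mol/h
Reaction term: ξ·ΔH°_rxn = 728 × 127 = 92456 kJ/h
Sensible, feed 89.1→25 °C: -33332 kJ/h
Outlet flows (mol/h): A 1352, B 728, C 728
Sensible, products 25→184 °C: 82333 kJ/h
Q = ΔH = 141460 kJ/h = 39.294 kW
Heat supplied = 39.294 kJ/s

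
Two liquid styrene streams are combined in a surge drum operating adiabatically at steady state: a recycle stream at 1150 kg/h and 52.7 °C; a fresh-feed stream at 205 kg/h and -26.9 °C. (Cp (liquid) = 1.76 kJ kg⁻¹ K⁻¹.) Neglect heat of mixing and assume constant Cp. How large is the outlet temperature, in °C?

Adiabatic, steady state ⇒ Σ ṁᵢCp,ᵢ(T_out − Tᵢ) = 0
T_out = Σ ṁᵢCp,ᵢTᵢ / Σ ṁᵢCp,ᵢ
      = 96959 / 2384.8 = 40.657 °C

T_out = 40.7 °C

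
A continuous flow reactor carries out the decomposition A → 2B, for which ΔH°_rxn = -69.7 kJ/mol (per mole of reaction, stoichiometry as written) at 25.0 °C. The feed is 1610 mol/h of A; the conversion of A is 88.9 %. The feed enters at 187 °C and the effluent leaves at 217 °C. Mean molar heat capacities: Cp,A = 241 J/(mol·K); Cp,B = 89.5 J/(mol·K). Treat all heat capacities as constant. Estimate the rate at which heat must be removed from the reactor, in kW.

Q_out = 29.2 kW

Extent of reaction ξ = 0.889 × 1610 = 1431.3 mol/h
Reaction term: ξ·ΔH°_rxn = 1431.3 × -69.7 = -99761 kJ/h
Sensible, feed 187→25 °C: -62858 kJ/h
Outlet flows (mol/h): A 178.71, B 2862.6
Sensible, products 25→217 °C: 57460 kJ/h
Q = ΔH = -105160 kJ/h = -29.211 kW
Heat removed = 29.211 kW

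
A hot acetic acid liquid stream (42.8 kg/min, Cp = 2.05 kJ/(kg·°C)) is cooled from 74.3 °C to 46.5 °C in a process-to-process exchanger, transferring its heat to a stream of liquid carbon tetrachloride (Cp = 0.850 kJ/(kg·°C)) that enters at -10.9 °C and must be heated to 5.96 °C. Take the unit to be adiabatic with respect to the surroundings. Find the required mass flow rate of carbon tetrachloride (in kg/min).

ṁ_c = 170 kg/min

Heat released by hot stream: Q = 42.8 × 2.05 × (74.3 − 46.5) = 2439.2 kJ/min
Energy balance on cold side (adiabatic exchanger): Q = ṁ_c·Cp_c·(T_c,out − T_c,in)
ṁ_c = 2439.2 / [0.850 × (5.96 − -10.9)] = 170.2 kg/min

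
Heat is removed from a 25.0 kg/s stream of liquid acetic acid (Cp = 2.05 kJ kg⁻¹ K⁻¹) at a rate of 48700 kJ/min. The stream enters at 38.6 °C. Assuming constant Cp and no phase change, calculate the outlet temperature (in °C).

Q = 48700 kJ/min = 811.67 kJ/s
ΔT = Q/(ṁ·Cp) = 811.67/(25.0×2.05) = 15.837 K
T_out = 38.6 − 15.837 = 22.763 °C

T_out = 22.8 °C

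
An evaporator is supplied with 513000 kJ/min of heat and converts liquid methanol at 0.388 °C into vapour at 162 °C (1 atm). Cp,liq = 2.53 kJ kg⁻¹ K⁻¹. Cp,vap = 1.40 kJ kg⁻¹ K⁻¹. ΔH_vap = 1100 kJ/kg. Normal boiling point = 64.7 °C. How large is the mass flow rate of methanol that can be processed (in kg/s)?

ṁ = 6.11 kg/s

Δh = 2.53×(64.7−0.388) + 1100 + 1.40×(162−64.7) = 1398.9 kJ/kg
Q = 513000 kJ/min = 8550 kJ/s = 8550 kJ/s
ṁ = Q/Δh = 8550 / 1398.9 = 6.1118 kg/s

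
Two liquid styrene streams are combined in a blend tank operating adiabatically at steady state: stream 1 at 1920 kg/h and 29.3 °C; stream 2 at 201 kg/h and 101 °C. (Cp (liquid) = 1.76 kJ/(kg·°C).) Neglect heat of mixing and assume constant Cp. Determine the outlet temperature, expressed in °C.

T_out = 36.1 °C

No heat crosses the boundary, so H_out = H_in.
T_out = Σ ṁᵢCp,ᵢTᵢ / Σ ṁᵢCp,ᵢ
      = 134740 / 3733 = 36.095 °C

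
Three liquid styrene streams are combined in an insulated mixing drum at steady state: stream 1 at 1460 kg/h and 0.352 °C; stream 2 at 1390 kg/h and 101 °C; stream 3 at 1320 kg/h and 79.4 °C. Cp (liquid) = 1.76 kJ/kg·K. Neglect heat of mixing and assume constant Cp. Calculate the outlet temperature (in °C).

Adiabatic, steady state ⇒ Σ ṁᵢCp,ᵢ(T_out − Tᵢ) = 0
T_out = Σ ṁᵢCp,ᵢTᵢ / Σ ṁᵢCp,ᵢ
      = 432450 / 7339.2 = 58.924 °C

T_out = 58.9 °C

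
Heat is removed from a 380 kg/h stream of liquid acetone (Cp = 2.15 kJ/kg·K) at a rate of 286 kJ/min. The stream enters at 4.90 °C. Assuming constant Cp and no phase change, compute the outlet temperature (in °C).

T_out = -16.1 °C

Q = 286 kJ/min = 17160 kJ/h
ΔT = Q/(ṁ·Cp) = 17160/(380×2.15) = 21.004 K
T_out = 4.90 − 21.004 = -16.104 °C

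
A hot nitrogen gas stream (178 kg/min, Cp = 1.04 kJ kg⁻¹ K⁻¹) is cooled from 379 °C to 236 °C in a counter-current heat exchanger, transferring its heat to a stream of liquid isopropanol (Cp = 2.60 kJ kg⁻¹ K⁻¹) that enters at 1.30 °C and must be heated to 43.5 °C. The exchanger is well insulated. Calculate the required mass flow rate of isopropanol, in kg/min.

ṁ_c = 241 kg/min

Heat released by hot stream: Q = 178 × 1.04 × (379 − 236) = 26472 kJ/min
Energy balance on cold side (adiabatic exchanger): Q = ṁ_c·Cp_c·(T_c,out − T_c,in)
ṁ_c = 26472 / [2.60 × (43.5 − 1.30)] = 241.27 kg/min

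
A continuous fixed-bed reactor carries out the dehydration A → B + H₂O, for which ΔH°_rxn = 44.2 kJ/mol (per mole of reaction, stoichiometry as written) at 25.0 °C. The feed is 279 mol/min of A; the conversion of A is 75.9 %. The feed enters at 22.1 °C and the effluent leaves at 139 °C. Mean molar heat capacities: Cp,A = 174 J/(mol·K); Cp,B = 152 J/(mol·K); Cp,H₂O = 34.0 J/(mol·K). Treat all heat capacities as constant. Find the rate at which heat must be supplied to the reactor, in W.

Q_in = 255000 W

Extent of reaction ξ = 0.759 × 279 = 211.76 mol/min
Reaction term: ξ·ΔH°_rxn = 211.76 × 44.2 = 9359.8 kJ/min
Sensible, feed 22.1→25 °C: 140.78 kJ/min
Outlet flows (mol/min): A 67.239, B 211.76, H₂O 211.76
Sensible, products 25→139 °C: 5823.9 kJ/min
Q = ΔH = 15325 kJ/min = 255.41 kW
Heat supplied = 255410 W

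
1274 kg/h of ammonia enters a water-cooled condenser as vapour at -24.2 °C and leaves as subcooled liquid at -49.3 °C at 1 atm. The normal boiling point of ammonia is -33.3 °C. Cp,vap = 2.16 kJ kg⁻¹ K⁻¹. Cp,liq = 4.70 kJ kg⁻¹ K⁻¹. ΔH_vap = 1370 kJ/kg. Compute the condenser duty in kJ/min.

Q_c = 31100 kJ/min

vapour -24.2→-33.3 °C: -19.656 kJ/kg
condensation at -33.3 °C: -1370 kJ/kg
liquid -33.3→-49.3 °C: -75.2 kJ/kg
Δh = -19.656 + -1370 + -75.2 = -1464.9 kJ/kg
Q = ṁ·Δh = 1274 kg/h × -1464.9 kJ/kg = -1.8662e+06 kJ/h
|Q| = 518.4 kW = 31104 kJ/min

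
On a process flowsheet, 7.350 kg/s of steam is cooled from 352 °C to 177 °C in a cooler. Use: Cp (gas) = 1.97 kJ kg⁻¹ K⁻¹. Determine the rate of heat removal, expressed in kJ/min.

Q_c = 152000 kJ/min

Q = ṁ·Cp·ΔT = 7.350 × 1.97 × (177 − 352) = -2533.9 kJ/s
Cooling duty = 152030 kJ/min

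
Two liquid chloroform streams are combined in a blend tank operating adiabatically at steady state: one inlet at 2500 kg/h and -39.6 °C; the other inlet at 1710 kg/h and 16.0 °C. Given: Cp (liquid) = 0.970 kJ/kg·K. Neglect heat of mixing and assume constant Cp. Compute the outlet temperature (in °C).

Energy balance with Q = 0: Σ ṁᵢCp,ᵢ(T_out − Tᵢ) = 0
Σ ṁᵢCp,ᵢTᵢ = 2500×0.970×-39.6 + 1710×0.970×16.0 = -69491
Σ ṁᵢCp,ᵢ = 2500×0.970 + 1710×0.970 = 4083.7
T_out = -69491 / 4083.7 = -17.017 °C

T_out = -17.0 °C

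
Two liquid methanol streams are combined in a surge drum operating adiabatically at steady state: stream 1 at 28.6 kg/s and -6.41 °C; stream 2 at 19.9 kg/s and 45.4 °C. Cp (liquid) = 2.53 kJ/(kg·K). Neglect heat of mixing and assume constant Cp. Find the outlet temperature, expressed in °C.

No heat crosses the boundary, so H_out = H_in.
Σ ṁᵢCp,ᵢTᵢ = 28.6×2.53×-6.41 + 19.9×2.53×45.4 = 1821.9
Σ ṁᵢCp,ᵢ = 28.6×2.53 + 19.9×2.53 = 122.7
T_out = 1821.9 / 122.7 = 14.848 °C

T_out = 14.8 °C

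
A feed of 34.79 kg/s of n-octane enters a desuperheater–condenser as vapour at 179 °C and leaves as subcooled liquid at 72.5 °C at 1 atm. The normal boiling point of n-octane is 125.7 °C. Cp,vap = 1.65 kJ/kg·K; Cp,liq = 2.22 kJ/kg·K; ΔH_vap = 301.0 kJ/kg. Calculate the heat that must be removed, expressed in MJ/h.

Q_c = 63500 MJ/h

vapour 179→125.7 °C: -87.945 kJ/kg
condensation at 125.7 °C: -301 kJ/kg
liquid 125.7→72.5 °C: -118.1 kJ/kg
Δh = -87.945 + -301 + -118.1 = -507.05 kJ/kg
Q = ṁ·Δh = 34.79 kg/s × -507.05 kJ/kg = -17640 kJ/s
|Q| = 17640 kW = 63505 MJ/h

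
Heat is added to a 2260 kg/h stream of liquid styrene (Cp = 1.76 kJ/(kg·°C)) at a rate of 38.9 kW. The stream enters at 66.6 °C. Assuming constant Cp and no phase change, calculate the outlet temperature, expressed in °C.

Q = 38.9 kW = 140040 kJ/h
ΔT = Q/(ṁ·Cp) = 140040/(2260×1.76) = 35.207 K
T_out = 66.6 + 35.207 = 101.81 °C

T_out = 102 °C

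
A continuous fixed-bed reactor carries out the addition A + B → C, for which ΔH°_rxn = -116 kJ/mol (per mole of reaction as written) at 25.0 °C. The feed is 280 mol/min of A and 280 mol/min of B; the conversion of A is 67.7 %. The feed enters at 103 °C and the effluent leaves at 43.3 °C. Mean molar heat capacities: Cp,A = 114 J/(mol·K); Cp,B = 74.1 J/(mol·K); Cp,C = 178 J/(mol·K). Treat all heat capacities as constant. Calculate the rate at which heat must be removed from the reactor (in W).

Q_out = 419000 W

Extent of reaction ξ = 0.677 × 280 = 189.56 mol/min
Reaction term: ξ·ΔH°_rxn = 189.56 × -116 = -21989 kJ/min
Sensible, feed 103→25 °C: -4108.1 kJ/min
Outlet flows (mol/min): A 90.44, B 90.44, C 189.56
Sensible, products 25→43.3 °C: 928.79 kJ/min
Q = ΔH = -25168 kJ/min = -419.47 kW
Heat removed = 419470 W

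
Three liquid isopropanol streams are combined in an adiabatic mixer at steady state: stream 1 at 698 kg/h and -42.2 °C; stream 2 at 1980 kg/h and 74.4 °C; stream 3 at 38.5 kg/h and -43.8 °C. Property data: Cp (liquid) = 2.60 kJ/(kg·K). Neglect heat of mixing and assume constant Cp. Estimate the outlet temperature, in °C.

T_out = 42.8 °C

No heat crosses the boundary, so H_out = H_in.
T_out = Σ ṁᵢCp,ᵢTᵢ / Σ ṁᵢCp,ᵢ
      = 302040 / 7062.9 = 42.765 °C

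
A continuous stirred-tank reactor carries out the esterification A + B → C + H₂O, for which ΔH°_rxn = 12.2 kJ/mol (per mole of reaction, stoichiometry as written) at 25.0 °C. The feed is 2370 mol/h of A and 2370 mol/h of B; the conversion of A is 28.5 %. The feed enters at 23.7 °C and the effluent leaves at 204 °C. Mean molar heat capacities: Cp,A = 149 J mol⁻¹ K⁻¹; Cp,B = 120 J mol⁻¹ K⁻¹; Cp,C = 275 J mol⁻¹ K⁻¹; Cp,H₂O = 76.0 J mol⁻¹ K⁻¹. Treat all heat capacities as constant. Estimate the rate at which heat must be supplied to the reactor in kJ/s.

Extent of reaction ξ = 0.285 × 2370 = 675.45 mol/h
Reaction term: ξ·ΔH°_rxn = 675.45 × 12.2 = 8240.5 kJ/h
Sensible, feed 23.7→25 °C: 828.79 kJ/h
Outlet flows (mol/h): A 1694.6, B 1694.6, C 675.45, H₂O 675.45
Sensible, products 25→204 °C: 124030 kJ/h
Q = ΔH = 133100 kJ/h = 36.973 kW
Heat supplied = 36.973 kJ/s

Q_in = 37.0 kJ/s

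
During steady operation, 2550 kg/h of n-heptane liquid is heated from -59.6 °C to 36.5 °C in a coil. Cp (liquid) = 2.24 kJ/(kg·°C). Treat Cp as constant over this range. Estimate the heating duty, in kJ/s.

Q = 152 kJ/s

Q = ṁ·Cp·ΔT = 2550 × 2.24 × (36.5 − -59.6) = 548920 kJ/h
Converting: 548920 / 3600 s = 152.48 kW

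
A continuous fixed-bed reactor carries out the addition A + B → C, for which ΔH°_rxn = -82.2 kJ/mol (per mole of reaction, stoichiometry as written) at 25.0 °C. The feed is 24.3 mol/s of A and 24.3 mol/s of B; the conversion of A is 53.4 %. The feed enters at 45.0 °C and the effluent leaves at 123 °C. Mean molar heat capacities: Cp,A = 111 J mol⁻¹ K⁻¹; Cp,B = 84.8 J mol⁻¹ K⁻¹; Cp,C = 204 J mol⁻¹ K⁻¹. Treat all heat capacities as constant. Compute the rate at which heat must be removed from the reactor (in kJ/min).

Extent of reaction ξ = 0.534 × 24.3 = 12.976 mol/s
Reaction term: ξ·ΔH°_rxn = 12.976 × -82.2 = -1066.6 kJ/s
Sensible, feed 45.0→25 °C: -95.159 kJ/s
Outlet flows (mol/s): A 11.324, B 11.324, C 12.976
Sensible, products 25→123 °C: 476.71 kJ/s
Q = ΔH = -685.1 kJ/s = -685.1 kW
Heat removed = 41106 kJ/min

Q_out = 41100 kJ/min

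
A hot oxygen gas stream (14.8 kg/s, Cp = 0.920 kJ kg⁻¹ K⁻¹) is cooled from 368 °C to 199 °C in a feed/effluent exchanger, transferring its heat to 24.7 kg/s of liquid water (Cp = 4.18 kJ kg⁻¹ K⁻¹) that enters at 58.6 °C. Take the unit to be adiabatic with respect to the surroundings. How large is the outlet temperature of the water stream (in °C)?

T_c,out = 80.9 °C

Heat released by hot stream: Q = 14.8 × 0.920 × (368 − 199) = 2301.1 kJ/s
Energy balance on cold side (adiabatic exchanger): Q = ṁ_c·Cp_c·(T_c,out − T_c,in)
T_c,out = 58.6 + 2301.1/(24.7 × 4.18) = 80.888 °C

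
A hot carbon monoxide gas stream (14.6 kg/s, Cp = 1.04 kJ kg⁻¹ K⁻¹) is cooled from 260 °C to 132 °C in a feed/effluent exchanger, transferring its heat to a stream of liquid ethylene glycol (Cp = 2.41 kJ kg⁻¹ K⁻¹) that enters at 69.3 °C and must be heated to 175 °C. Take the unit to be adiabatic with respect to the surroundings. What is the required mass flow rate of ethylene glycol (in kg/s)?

Heat released by hot stream: Q = 14.6 × 1.04 × (260 − 132) = 1943.6 kJ/s
Energy balance on cold side (adiabatic exchanger): Q = ṁ_c·Cp_c·(T_c,out − T_c,in)
ṁ_c = 1943.6 / [2.41 × (175 − 69.3)] = 7.6296 kg/s

ṁ_c = 7.63 kg/s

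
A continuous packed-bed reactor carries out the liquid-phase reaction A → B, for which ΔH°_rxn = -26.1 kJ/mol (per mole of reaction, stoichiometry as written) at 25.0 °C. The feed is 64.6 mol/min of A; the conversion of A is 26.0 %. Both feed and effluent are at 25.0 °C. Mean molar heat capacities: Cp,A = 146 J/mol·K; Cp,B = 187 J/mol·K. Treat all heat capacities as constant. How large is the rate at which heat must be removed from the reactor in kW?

Q_out = 7.31 kW

Extent of reaction ξ = 0.260 × 64.6 = 16.796 mol/min
Reaction term: ξ·ΔH°_rxn = 16.796 × -26.1 = -438.38 kJ/min
Q = ΔH = -438.38 kJ/min = -7.3063 kW
Heat removed = 7.3063 kW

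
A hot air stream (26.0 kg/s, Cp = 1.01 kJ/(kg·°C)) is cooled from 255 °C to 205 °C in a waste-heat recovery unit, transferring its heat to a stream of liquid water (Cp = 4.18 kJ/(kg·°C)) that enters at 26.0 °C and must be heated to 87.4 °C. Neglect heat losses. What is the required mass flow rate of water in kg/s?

ṁ_c = 5.12 kg/s

Heat released by hot stream: Q = 26.0 × 1.01 × (255 − 205) = 1313 kJ/s
Energy balance on cold side (adiabatic exchanger): Q = ṁ_c·Cp_c·(T_c,out − T_c,in)
ṁ_c = 1313 / [4.18 × (87.4 − 26.0)] = 5.1159 kg/s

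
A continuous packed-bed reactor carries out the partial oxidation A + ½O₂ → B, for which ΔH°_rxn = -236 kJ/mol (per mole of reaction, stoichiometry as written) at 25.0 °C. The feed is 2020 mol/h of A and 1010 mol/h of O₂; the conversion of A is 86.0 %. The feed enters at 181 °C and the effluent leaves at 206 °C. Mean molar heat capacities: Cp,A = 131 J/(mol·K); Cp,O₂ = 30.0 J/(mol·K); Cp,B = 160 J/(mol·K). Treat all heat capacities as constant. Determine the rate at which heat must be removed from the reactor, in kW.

Q_out = 111 kW

Extent of reaction ξ = 0.860 × 2020 = 1737.2 mol/h
Reaction term: ξ·ΔH°_rxn = 1737.2 × -236 = -409980 kJ/h
Sensible, feed 181→25 °C: -46008 kJ/h
Outlet flows (mol/h): A 282.8, O₂ 141.4, B 1737.2
Sensible, products 25→206 °C: 57783 kJ/h
Q = ΔH = -398200 kJ/h = -110.61 kW
Heat removed = 110.61 kW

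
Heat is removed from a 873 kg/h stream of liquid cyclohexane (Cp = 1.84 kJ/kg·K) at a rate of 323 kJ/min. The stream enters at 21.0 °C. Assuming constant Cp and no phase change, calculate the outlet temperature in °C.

Q = 323 kJ/min = 19380 kJ/h
ΔT = Q/(ṁ·Cp) = 19380/(873×1.84) = 12.065 K
T_out = 21.0 − 12.065 = 8.9352 °C

T_out = 8.94 °C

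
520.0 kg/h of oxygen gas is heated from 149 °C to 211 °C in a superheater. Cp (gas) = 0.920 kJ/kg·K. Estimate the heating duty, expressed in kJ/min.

Q = ṁ·Cp·ΔT = 520.0 × 0.920 × (211 − 149) = 29661 kJ/h
Converting: 29661 / 3600 s = 8.2391 kW
Heating duty = 494.35 kJ/min

Q = 494 kJ/min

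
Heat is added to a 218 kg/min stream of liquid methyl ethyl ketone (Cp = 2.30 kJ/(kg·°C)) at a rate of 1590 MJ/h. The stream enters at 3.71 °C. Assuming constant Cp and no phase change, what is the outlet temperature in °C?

T_out = 56.6 °C

Q = 1590 MJ/h = 26500 kJ/min
ΔT = Q/(ṁ·Cp) = 26500/(218×2.30) = 52.852 K
T_out = 3.71 + 52.852 = 56.562 °C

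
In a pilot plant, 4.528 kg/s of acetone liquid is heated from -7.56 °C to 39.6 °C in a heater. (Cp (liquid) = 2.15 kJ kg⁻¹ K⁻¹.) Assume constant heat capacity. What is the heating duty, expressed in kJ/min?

Q = ṁ·Cp·ΔT = 4.528 × 2.15 × (39.6 − -7.56) = 459.11 kJ/s
Heating duty = 27547 kJ/min

Q = 27500 kJ/min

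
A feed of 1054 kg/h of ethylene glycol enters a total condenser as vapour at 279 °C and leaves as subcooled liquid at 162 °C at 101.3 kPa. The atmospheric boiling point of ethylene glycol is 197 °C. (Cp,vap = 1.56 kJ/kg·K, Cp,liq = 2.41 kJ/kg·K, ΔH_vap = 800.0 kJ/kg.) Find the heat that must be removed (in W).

vapour 279→197 °C: -127.92 kJ/kg
condensation at 197 °C: -800 kJ/kg
liquid 197→162 °C: -84.35 kJ/kg
Δh = -127.92 + -800 + -84.35 = -1012.3 kJ/kg
Q = ṁ·Δh = 1054 kg/h × -1012.3 kJ/kg = -1.0669e+06 kJ/h
|Q| = 296.37 kW = 296370 W

Q_c = 296000 W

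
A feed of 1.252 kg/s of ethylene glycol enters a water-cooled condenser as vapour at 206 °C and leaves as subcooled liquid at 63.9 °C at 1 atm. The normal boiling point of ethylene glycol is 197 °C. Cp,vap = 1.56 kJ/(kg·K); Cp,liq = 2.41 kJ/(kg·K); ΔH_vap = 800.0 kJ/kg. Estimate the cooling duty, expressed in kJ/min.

vapour 206→197 °C: -14.04 kJ/kg
condensation at 197 °C: -800 kJ/kg
liquid 197→63.9 °C: -320.77 kJ/kg
Δh = -14.04 + -800 + -320.77 = -1134.8 kJ/kg
Q = ṁ·Δh = 1.252 kg/s × -1134.8 kJ/kg = -1420.8 kJ/s
|Q| = 1420.8 kW = 85247 kJ/min

Q_c = 85200 kJ/min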